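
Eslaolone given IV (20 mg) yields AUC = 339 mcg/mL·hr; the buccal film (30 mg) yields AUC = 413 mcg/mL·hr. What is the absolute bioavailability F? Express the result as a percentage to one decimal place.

F = (AUC_ev / D_ev) / (AUC_iv / D_iv)
  = (413/30) / (339/20)
  = 13.7667 / 16.95 = 0.8122
  = 81.22%

F = 81.2%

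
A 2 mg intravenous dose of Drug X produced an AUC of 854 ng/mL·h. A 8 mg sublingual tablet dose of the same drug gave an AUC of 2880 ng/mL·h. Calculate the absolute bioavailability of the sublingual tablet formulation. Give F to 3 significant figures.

F = 0.843

F = (AUC_ev / D_ev) / (AUC_iv / D_iv)
  = (2880/8) / (854/2)
  = 360 / 427 = 0.8431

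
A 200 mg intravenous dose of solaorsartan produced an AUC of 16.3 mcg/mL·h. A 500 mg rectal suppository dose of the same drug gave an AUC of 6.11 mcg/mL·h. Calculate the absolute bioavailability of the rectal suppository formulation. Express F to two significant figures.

F = 0.15

F = (AUC_ev / D_ev) / (AUC_iv / D_iv)
  = (6.11/500) / (16.3/200)
  = 0.01222 / 0.0815 = 0.1499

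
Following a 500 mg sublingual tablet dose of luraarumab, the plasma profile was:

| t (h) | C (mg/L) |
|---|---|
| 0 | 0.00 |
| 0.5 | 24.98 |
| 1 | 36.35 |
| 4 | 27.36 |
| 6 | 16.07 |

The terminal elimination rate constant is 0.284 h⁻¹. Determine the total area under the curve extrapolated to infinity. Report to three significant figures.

Trapezoidal AUC_0→6:
  [0→0.5]: (0.00+24.98)/2 × 0.5 = 6.245
  [0.5→1]: (24.98+36.35)/2 × 0.5 = 15.3325
  [1→4]: (36.35+27.36)/2 × 3 = 95.565
  [4→6]: (27.36+16.07)/2 × 2 = 43.43
  Sum = 160.5725 mg/L·h
Extrapolated tail: C_last / k_e = 16.07 / 0.284 = 56.585
AUC_0→∞ = 160.5725 + 56.585 = 217.1575 mg/L·h

AUC = 217 mg/L·h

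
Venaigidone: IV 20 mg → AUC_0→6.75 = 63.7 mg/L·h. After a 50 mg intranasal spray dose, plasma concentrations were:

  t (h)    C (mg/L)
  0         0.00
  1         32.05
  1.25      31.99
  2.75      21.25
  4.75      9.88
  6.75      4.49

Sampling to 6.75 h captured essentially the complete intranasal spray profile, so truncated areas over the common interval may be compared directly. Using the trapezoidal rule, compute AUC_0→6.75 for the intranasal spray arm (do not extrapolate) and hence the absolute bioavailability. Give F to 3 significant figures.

Trapezoidal AUC_0→6.75 (intranasal spray):
  [0→1]: (0.00+32.05)/2 × 1 = 16.025
  [1→1.25]: (32.05+31.99)/2 × 0.25 = 8.005
  [1.25→2.75]: (31.99+21.25)/2 × 1.5 = 39.93
  [2.75→4.75]: (21.25+9.88)/2 × 2 = 31.13
  [4.75→6.75]: (9.88+4.49)/2 × 2 = 14.37
  Sum = 109.46 mg/L·h
F = (AUC_ev/D_ev)/(AUC_iv/D_iv) = (109.46/50)/(63.7/20) = 2.1892/3.185 = 0.6873

F = 0.687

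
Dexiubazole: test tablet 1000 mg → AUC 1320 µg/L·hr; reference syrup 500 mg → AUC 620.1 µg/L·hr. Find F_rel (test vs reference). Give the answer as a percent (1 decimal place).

F_rel = (AUC_test/D_test) / (AUC_ref/D_ref)
      = (1320/1000) / (620.1/500)
      = 1.32 / 1.2402 = 1.0643 = 106.43%

F_rel = 106.4%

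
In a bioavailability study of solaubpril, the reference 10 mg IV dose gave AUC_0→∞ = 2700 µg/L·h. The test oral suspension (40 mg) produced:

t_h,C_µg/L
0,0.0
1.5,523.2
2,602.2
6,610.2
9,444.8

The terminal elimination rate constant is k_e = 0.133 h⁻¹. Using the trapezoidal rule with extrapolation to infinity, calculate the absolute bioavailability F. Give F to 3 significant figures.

Trapezoidal AUC_0→9 (oral suspension):
  [0→1.5]: (0.0+523.2)/2 × 1.5 = 392.4
  [1.5→2]: (523.2+602.2)/2 × 0.5 = 281.35
  [2→6]: (602.2+610.2)/2 × 4 = 2424.8
  [6→9]: (610.2+444.8)/2 × 3 = 1582.5
  Sum = 4681.05 µg/L·h
Tail: C_last/k_e = 444.8/0.133 = 3344.361
AUC_0→∞ (oral suspension) = 4681.05 + 3344.361 = 8025.411 µg/L·h
F = (AUC_ev/D_ev)/(AUC_iv/D_iv) = (8025.411/40)/(2700/10) = 200.635/270 = 0.7431

F = 0.743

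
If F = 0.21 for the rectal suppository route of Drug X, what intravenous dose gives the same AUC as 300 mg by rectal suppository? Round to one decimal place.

D_iv = 63.0 mg

Systemic exposure from an extravascular dose = F × D_ev, so the equivalent IV dose is F × D_ev.
D_iv = F × D_ev = 0.21 × 300 = 63 mg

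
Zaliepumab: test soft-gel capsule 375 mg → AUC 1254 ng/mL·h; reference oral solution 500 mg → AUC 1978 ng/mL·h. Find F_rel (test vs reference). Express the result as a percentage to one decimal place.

F_rel = 84.5%

F_rel = (AUC_test/D_test) / (AUC_ref/D_ref)
      = (1254/375) / (1978/500)
      = 3.344 / 3.956 = 0.8453 = 84.53%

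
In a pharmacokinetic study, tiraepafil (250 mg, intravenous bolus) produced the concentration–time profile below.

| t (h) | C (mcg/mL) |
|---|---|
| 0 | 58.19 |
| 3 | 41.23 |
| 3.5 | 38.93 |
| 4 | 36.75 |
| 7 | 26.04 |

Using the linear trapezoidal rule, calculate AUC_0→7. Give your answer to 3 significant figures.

AUC = 282 mcg/mL·h

Trapezoidal AUC_0→7:
  [0→3]: (58.19+41.23)/2 × 3 = 149.13
  [3→3.5]: (41.23+38.93)/2 × 0.5 = 20.04
  [3.5→4]: (38.93+36.75)/2 × 0.5 = 18.92
  [4→7]: (36.75+26.04)/2 × 3 = 94.185
  Sum = 282.275 mcg/mL·h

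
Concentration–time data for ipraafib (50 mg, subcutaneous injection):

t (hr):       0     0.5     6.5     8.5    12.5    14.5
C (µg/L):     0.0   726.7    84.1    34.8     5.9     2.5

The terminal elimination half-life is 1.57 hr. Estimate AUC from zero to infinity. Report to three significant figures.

Trapezoidal AUC_0→14.5:
  [0→0.5]: (0.0+726.7)/2 × 0.5 = 181.675
  [0.5→6.5]: (726.7+84.1)/2 × 6 = 2432.4
  [6.5→8.5]: (84.1+34.8)/2 × 2 = 118.9
  [8.5→12.5]: (34.8+5.9)/2 × 4 = 81.4
  [12.5→14.5]: (5.9+2.5)/2 × 2 = 8.4
  Sum = 2822.775 µg/L·hr
k_e = ln2 / t½ = 0.693147 / 1.57 = 0.4415 hr^-1
Extrapolated tail: C_last / k_e = 2.5 / 0.4415 = 5.663
AUC_0→∞ = 2822.775 + 5.663 = 2828.438 µg/L·hr

AUC = 2830 µg/L·hr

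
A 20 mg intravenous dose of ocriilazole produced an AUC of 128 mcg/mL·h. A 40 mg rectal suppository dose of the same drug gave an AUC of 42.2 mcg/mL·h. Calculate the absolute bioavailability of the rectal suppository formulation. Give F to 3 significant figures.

F = 0.165

F = (AUC_ev / D_ev) / (AUC_iv / D_iv)
  = (42.2/40) / (128/20)
  = 1.055 / 6.4 = 0.1648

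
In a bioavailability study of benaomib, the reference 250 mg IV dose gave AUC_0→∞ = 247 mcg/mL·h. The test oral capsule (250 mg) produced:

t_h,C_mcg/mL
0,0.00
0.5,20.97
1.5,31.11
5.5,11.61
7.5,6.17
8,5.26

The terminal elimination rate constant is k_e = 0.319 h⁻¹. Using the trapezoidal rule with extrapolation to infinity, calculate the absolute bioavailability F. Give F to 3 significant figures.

F = 0.623

Trapezoidal AUC_0→8 (oral capsule):
  [0→0.5]: (0.00+20.97)/2 × 0.5 = 5.2425
  [0.5→1.5]: (20.97+31.11)/2 × 1 = 26.04
  [1.5→5.5]: (31.11+11.61)/2 × 4 = 85.44
  [5.5→7.5]: (11.61+6.17)/2 × 2 = 17.78
  [7.5→8]: (6.17+5.26)/2 × 0.5 = 2.8575
  Sum = 137.36 mcg/mL·h
Tail: C_last/k_e = 5.26/0.319 = 16.489
AUC_0→∞ (oral capsule) = 137.36 + 16.489 = 153.849 mcg/mL·h
F = (AUC_ev/D_ev)/(AUC_iv/D_iv) = (153.849/250)/(247/250) = 0.615396/0.988 = 0.6229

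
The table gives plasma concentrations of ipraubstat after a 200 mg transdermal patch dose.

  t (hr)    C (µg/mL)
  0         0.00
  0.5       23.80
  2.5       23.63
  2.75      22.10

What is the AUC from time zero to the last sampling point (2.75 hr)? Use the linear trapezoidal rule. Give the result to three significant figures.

Trapezoidal AUC_0→2.75:
  [0→0.5]: (0.00+23.80)/2 × 0.5 = 5.95
  [0.5→2.5]: (23.80+23.63)/2 × 2 = 47.43
  [2.5→2.75]: (23.63+22.10)/2 × 0.25 = 5.71625
  Sum = 59.09625 µg/mL·hr

AUC = 59.1 µg/mL·hr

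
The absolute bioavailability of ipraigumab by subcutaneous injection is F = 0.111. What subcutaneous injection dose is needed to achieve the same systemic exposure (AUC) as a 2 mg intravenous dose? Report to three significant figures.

For equal systemic exposure: F × D_ev = D_iv
D_ev = D_iv / F = 2 / 0.111 = 18.018 mg

D_subcutaneous = 18.0 mg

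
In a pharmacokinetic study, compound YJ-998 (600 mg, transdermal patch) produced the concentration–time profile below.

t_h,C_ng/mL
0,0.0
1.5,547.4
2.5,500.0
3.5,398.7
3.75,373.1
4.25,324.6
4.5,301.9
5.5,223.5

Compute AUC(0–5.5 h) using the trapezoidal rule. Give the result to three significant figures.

AUC = 2000 ng/mL·h

Trapezoidal AUC_0→5.5:
  [0→1.5]: (0.0+547.4)/2 × 1.5 = 410.55
  [1.5→2.5]: (547.4+500.0)/2 × 1 = 523.7
  [2.5→3.5]: (500.0+398.7)/2 × 1 = 449.35
  [3.5→3.75]: (398.7+373.1)/2 × 0.25 = 96.475
  [3.75→4.25]: (373.1+324.6)/2 × 0.5 = 174.425
  [4.25→4.5]: (324.6+301.9)/2 × 0.25 = 78.3125
  [4.5→5.5]: (301.9+223.5)/2 × 1 = 262.7
  Sum = 1995.5125 ng/mL·h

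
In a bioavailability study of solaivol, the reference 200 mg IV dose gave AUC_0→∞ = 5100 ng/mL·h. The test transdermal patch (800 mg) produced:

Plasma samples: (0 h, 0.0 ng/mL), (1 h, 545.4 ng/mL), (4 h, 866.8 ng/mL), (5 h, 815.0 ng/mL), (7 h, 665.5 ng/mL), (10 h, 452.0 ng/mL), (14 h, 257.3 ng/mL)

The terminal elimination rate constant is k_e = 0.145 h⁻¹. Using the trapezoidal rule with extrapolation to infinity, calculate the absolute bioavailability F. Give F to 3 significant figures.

Trapezoidal AUC_0→14 (transdermal patch):
  [0→1]: (0.0+545.4)/2 × 1 = 272.7
  [1→4]: (545.4+866.8)/2 × 3 = 2118.3
  [4→5]: (866.8+815.0)/2 × 1 = 840.9
  [5→7]: (815.0+665.5)/2 × 2 = 1480.5
  [7→10]: (665.5+452.0)/2 × 3 = 1676.25
  [10→14]: (452.0+257.3)/2 × 4 = 1418.6
  Sum = 7807.25 ng/mL·h
Tail: C_last/k_e = 257.3/0.145 = 1774.483
AUC_0→∞ (transdermal patch) = 7807.25 + 1774.483 = 9581.733 ng/mL·h
F = (AUC_ev/D_ev)/(AUC_iv/D_iv) = (9581.733/800)/(5100/200) = 11.9772/25.5 = 0.4697

F = 0.470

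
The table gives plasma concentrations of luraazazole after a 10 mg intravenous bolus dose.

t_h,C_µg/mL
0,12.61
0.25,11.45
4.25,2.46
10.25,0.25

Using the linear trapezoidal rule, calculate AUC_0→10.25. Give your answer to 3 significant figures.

Trapezoidal AUC_0→10.25:
  [0→0.25]: (12.61+11.45)/2 × 0.25 = 3.0075
  [0.25→4.25]: (11.45+2.46)/2 × 4 = 27.82
  [4.25→10.25]: (2.46+0.25)/2 × 6 = 8.13
  Sum = 38.9575 µg/mL·h

AUC = 39.0 µg/mL·h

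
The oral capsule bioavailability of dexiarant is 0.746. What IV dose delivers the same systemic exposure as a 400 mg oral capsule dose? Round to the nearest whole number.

Systemic exposure from an extravascular dose = F × D_ev, so the equivalent IV dose is F × D_ev.
D_iv = F × D_ev = 0.746 × 400 = 298.4 mg

D_iv = 298 mg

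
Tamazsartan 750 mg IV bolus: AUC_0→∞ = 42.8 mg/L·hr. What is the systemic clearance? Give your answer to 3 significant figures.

CL = Dose_iv / AUC_0→∞
   = 750 / 42.8 = 17.5234 L/hr

CL = 17.5 L/hr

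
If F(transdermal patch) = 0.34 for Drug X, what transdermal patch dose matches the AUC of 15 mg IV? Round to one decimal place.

For equal systemic exposure: F × D_ev = D_iv
D_ev = D_iv / F = 15 / 0.34 = 44.1176 mg

D_transdermal = 44.1 mg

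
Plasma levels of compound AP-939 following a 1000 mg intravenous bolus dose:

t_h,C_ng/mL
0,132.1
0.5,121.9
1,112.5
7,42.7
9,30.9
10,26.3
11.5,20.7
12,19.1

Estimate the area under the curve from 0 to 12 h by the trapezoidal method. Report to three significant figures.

AUC = 735 ng/mL·h

Trapezoidal AUC_0→12:
  [0→0.5]: (132.1+121.9)/2 × 0.5 = 63.5
  [0.5→1]: (121.9+112.5)/2 × 0.5 = 58.6
  [1→7]: (112.5+42.7)/2 × 6 = 465.6
  [7→9]: (42.7+30.9)/2 × 2 = 73.6
  [9→10]: (30.9+26.3)/2 × 1 = 28.6
  [10→11.5]: (26.3+20.7)/2 × 1.5 = 35.25
  [11.5→12]: (20.7+19.1)/2 × 0.5 = 9.95
  Sum = 735.1 ng/mL·h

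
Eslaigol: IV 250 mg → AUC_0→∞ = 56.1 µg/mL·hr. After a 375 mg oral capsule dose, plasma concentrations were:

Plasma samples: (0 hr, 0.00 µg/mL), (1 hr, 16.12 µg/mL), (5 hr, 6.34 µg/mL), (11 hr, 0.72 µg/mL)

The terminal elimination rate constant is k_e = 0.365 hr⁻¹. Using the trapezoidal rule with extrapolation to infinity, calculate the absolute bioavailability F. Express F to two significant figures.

F = 0.90

Trapezoidal AUC_0→11 (oral capsule):
  [0→1]: (0.00+16.12)/2 × 1 = 8.06
  [1→5]: (16.12+6.34)/2 × 4 = 44.92
  [5→11]: (6.34+0.72)/2 × 6 = 21.18
  Sum = 74.16 µg/mL·hr
Tail: C_last/k_e = 0.72/0.365 = 1.973
AUC_0→∞ (oral capsule) = 74.16 + 1.973 = 76.133 µg/mL·hr
F = (AUC_ev/D_ev)/(AUC_iv/D_iv) = (76.133/375)/(56.1/250) = 0.203021/0.2244 = 0.9047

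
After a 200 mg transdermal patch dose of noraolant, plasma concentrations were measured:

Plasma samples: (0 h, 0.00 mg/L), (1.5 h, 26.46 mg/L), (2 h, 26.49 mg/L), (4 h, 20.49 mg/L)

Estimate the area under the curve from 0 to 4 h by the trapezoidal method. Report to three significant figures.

AUC = 80.1 mg/L·h

Trapezoidal AUC_0→4:
  [0→1.5]: (0.00+26.46)/2 × 1.5 = 19.845
  [1.5→2]: (26.46+26.49)/2 × 0.5 = 13.2375
  [2→4]: (26.49+20.49)/2 × 2 = 46.98
  Sum = 80.0625 mg/L·h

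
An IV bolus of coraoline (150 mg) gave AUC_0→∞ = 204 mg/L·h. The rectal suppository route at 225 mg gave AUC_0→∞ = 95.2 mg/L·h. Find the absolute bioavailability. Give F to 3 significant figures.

F = 0.311

F = (AUC_ev / D_ev) / (AUC_iv / D_iv)
  = (95.2/225) / (204/150)
  = 0.423111 / 1.36 = 0.3111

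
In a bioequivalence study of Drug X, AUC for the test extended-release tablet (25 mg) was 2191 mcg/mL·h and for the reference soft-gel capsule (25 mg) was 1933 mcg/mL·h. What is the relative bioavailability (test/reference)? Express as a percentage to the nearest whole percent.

F_rel = (AUC_test/D_test) / (AUC_ref/D_ref)
      = (2191/25) / (1933/25)
      = 87.64 / 77.32 = 1.1335 = 113.35%

F_rel = 113%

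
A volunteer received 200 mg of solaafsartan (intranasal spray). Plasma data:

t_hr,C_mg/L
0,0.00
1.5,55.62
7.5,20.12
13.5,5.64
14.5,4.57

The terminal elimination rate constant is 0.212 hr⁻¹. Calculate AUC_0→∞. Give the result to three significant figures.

AUC = 373 mg/L·hr

Trapezoidal AUC_0→14.5:
  [0→1.5]: (0.00+55.62)/2 × 1.5 = 41.715
  [1.5→7.5]: (55.62+20.12)/2 × 6 = 227.22
  [7.5→13.5]: (20.12+5.64)/2 × 6 = 77.28
  [13.5→14.5]: (5.64+4.57)/2 × 1 = 5.105
  Sum = 351.32 mg/L·hr
Extrapolated tail: C_last / k_e = 4.57 / 0.212 = 21.557
AUC_0→∞ = 351.32 + 21.557 = 372.877 mg/L·hr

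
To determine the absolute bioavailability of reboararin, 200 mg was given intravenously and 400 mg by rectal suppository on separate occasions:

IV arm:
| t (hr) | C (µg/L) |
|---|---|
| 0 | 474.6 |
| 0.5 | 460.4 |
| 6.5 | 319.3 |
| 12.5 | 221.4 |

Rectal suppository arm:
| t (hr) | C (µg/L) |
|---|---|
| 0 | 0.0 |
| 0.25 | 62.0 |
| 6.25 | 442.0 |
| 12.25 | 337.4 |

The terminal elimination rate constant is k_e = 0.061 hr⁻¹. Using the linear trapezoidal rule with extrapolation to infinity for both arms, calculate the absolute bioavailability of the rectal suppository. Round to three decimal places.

Trapezoidal AUC_0→12.5 (IV):
  [0→0.5]: (474.6+460.4)/2 × 0.5 = 233.75
  [0.5→6.5]: (460.4+319.3)/2 × 6 = 2339.1
  [6.5→12.5]: (319.3+221.4)/2 × 6 = 1622.1
  Sum = 4194.95 µg/L·hr
IV tail: 221.4/0.061 = 3629.508; AUC_iv,0→∞ = 4194.95 + 3629.508 = 7824.458 µg/L·hr
Trapezoidal AUC_0→12.25 (rectal suppository):
  [0→0.25]: (0.0+62.0)/2 × 0.25 = 7.75
  [0.25→6.25]: (62.0+442.0)/2 × 6 = 1512.0
  [6.25→12.25]: (442.0+337.4)/2 × 6 = 2338.2
  Sum = 3857.95 µg/L·hr
rectal suppository tail: 337.4/0.061 = 5531.148; AUC_ev,0→∞ = 3857.95 + 5531.148 = 9389.098 µg/L·hr
F = (AUC_ev/D_ev)/(AUC_iv/D_iv) = (9389.098/400)/(7824.458/200) = 23.472745/39.12229 = 0.6000

F = 0.600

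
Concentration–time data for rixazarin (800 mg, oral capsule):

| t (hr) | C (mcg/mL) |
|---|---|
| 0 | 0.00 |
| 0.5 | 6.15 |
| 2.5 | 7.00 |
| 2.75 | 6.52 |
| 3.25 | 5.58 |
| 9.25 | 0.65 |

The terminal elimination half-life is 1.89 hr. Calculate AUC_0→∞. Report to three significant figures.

AUC = 39.9 mcg/mL·hr

Trapezoidal AUC_0→9.25:
  [0→0.5]: (0.00+6.15)/2 × 0.5 = 1.5375
  [0.5→2.5]: (6.15+7.00)/2 × 2 = 13.15
  [2.5→2.75]: (7.00+6.52)/2 × 0.25 = 1.69
  [2.75→3.25]: (6.52+5.58)/2 × 0.5 = 3.025
  [3.25→9.25]: (5.58+0.65)/2 × 6 = 18.69
  Sum = 38.0925 mcg/mL·hr
k_e = ln2 / t½ = 0.693147 / 1.89 = 0.3667 hr^-1
Extrapolated tail: C_last / k_e = 0.65 / 0.3667 = 1.773
AUC_0→∞ = 38.0925 + 1.773 = 39.8655 mcg/mL·hr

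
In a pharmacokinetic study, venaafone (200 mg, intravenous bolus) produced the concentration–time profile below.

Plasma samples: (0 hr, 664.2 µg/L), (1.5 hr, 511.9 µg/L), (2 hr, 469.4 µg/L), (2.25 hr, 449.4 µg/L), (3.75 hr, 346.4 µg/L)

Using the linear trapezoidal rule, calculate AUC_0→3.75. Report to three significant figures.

Trapezoidal AUC_0→3.75:
  [0→1.5]: (664.2+511.9)/2 × 1.5 = 882.075
  [1.5→2]: (511.9+469.4)/2 × 0.5 = 245.325
  [2→2.25]: (469.4+449.4)/2 × 0.25 = 114.85
  [2.25→3.75]: (449.4+346.4)/2 × 1.5 = 596.85
  Sum = 1839.1 µg/L·hr

AUC = 1840 µg/L·hr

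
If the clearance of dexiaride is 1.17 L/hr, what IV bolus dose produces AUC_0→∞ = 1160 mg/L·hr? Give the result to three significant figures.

Dose = 1360 mg

Dose_iv = CL × AUC_0→∞
     = 1.17 × 1160 = 1357.2 mg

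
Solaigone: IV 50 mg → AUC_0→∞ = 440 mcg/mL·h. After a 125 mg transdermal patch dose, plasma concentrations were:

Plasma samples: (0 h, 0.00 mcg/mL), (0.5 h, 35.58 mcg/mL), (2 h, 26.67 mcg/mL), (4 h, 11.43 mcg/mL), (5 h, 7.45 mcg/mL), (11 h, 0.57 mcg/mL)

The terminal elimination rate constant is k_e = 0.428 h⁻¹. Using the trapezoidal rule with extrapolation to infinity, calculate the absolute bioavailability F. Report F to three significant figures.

Trapezoidal AUC_0→11 (transdermal patch):
  [0→0.5]: (0.00+35.58)/2 × 0.5 = 8.895
  [0.5→2]: (35.58+26.67)/2 × 1.5 = 46.6875
  [2→4]: (26.67+11.43)/2 × 2 = 38.1
  [4→5]: (11.43+7.45)/2 × 1 = 9.44
  [5→11]: (7.45+0.57)/2 × 6 = 24.06
  Sum = 127.1825 mcg/mL·h
Tail: C_last/k_e = 0.57/0.428 = 1.332
AUC_0→∞ (transdermal patch) = 127.1825 + 1.332 = 128.5145 mcg/mL·h
F = (AUC_ev/D_ev)/(AUC_iv/D_iv) = (128.5145/125)/(440/50) = 1.028116/8.8 = 0.1168

F = 0.117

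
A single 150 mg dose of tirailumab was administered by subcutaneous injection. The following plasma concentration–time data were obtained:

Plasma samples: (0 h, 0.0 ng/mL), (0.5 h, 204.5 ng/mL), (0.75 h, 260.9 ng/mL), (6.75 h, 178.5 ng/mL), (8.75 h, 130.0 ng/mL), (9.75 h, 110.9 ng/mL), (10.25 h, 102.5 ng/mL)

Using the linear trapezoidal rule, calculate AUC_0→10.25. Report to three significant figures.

Trapezoidal AUC_0→10.25:
  [0→0.5]: (0.0+204.5)/2 × 0.5 = 51.125
  [0.5→0.75]: (204.5+260.9)/2 × 0.25 = 58.175
  [0.75→6.75]: (260.9+178.5)/2 × 6 = 1318.2
  [6.75→8.75]: (178.5+130.0)/2 × 2 = 308.5
  [8.75→9.75]: (130.0+110.9)/2 × 1 = 120.45
  [9.75→10.25]: (110.9+102.5)/2 × 0.5 = 53.35
  Sum = 1909.8 ng/mL·h

AUC = 1910 ng/mL·h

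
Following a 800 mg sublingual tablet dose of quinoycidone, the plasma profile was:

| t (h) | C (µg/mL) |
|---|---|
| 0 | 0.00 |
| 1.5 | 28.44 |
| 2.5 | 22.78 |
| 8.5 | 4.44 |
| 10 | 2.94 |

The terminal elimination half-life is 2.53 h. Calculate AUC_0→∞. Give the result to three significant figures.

Trapezoidal AUC_0→10:
  [0→1.5]: (0.00+28.44)/2 × 1.5 = 21.33
  [1.5→2.5]: (28.44+22.78)/2 × 1 = 25.61
  [2.5→8.5]: (22.78+4.44)/2 × 6 = 81.66
  [8.5→10]: (4.44+2.94)/2 × 1.5 = 5.535
  Sum = 134.135 µg/mL·h
k_e = ln2 / t½ = 0.693147 / 2.53 = 0.2740 h^-1
Extrapolated tail: C_last / k_e = 2.94 / 0.274 = 10.730
AUC_0→∞ = 134.135 + 10.730 = 144.865 µg/mL·h

AUC = 145 µg/mL·h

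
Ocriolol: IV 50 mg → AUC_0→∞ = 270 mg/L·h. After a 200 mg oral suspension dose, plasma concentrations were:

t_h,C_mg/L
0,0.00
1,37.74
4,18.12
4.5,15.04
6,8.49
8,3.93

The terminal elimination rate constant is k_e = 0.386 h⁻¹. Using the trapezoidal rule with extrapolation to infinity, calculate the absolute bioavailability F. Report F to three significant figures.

F = 0.140

Trapezoidal AUC_0→8 (oral suspension):
  [0→1]: (0.00+37.74)/2 × 1 = 18.87
  [1→4]: (37.74+18.12)/2 × 3 = 83.79
  [4→4.5]: (18.12+15.04)/2 × 0.5 = 8.29
  [4.5→6]: (15.04+8.49)/2 × 1.5 = 17.6475
  [6→8]: (8.49+3.93)/2 × 2 = 12.42
  Sum = 141.0175 mg/L·h
Tail: C_last/k_e = 3.93/0.386 = 10.181
AUC_0→∞ (oral suspension) = 141.0175 + 10.181 = 151.1985 mg/L·h
F = (AUC_ev/D_ev)/(AUC_iv/D_iv) = (151.1985/200)/(270/50) = 0.7559925/5.4 = 0.1400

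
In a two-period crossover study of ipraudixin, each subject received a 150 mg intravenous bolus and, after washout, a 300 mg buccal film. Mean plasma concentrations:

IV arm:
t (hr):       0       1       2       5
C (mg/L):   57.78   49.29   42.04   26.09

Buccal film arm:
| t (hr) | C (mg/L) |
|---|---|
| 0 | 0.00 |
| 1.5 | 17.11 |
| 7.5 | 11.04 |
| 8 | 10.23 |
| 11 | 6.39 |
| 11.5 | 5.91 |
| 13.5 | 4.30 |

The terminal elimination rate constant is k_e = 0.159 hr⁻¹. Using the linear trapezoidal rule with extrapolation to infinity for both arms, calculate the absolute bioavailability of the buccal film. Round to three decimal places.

F = 0.230

Trapezoidal AUC_0→5 (IV):
  [0→1]: (57.78+49.29)/2 × 1 = 53.535
  [1→2]: (49.29+42.04)/2 × 1 = 45.665
  [2→5]: (42.04+26.09)/2 × 3 = 102.195
  Sum = 201.395 mg/L·hr
IV tail: 26.09/0.159 = 164.088; AUC_iv,0→∞ = 201.395 + 164.088 = 365.483 mg/L·hr
Trapezoidal AUC_0→13.5 (buccal film):
  [0→1.5]: (0.00+17.11)/2 × 1.5 = 12.8325
  [1.5→7.5]: (17.11+11.04)/2 × 6 = 84.45
  [7.5→8]: (11.04+10.23)/2 × 0.5 = 5.3175
  [8→11]: (10.23+6.39)/2 × 3 = 24.93
  [11→11.5]: (6.39+5.91)/2 × 0.5 = 3.075
  [11.5→13.5]: (5.91+4.30)/2 × 2 = 10.21
  Sum = 140.815 mg/L·hr
buccal film tail: 4.30/0.159 = 27.044; AUC_ev,0→∞ = 140.815 + 27.044 = 167.859 mg/L·hr
F = (AUC_ev/D_ev)/(AUC_iv/D_iv) = (167.859/300)/(365.483/150) = 0.55953/2.43655 = 0.2296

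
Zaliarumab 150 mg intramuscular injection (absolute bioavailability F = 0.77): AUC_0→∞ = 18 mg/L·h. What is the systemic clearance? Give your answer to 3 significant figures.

CL = F × Dose / AUC_0→∞
   = 0.77 × 150 / 18 = 6.41667 L/h

CL = 6.42 L/h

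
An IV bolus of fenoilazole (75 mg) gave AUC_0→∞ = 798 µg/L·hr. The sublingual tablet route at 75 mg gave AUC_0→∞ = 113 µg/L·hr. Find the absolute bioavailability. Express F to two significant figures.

F = 0.14

F = (AUC_ev / D_ev) / (AUC_iv / D_iv)
  = (113/75) / (798/75)
  = 1.50667 / 10.64 = 0.1416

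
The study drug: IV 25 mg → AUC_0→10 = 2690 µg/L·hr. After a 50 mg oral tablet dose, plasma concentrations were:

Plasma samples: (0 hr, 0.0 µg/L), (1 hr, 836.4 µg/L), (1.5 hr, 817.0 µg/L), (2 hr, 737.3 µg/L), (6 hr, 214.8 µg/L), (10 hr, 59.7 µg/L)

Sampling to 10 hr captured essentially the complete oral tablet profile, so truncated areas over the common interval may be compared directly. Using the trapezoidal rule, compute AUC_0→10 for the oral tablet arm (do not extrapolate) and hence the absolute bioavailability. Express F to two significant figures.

F = 0.68

Trapezoidal AUC_0→10 (oral tablet):
  [0→1]: (0.0+836.4)/2 × 1 = 418.2
  [1→1.5]: (836.4+817.0)/2 × 0.5 = 413.35
  [1.5→2]: (817.0+737.3)/2 × 0.5 = 388.575
  [2→6]: (737.3+214.8)/2 × 4 = 1904.2
  [6→10]: (214.8+59.7)/2 × 4 = 549.0
  Sum = 3673.325 µg/L·hr
F = (AUC_ev/D_ev)/(AUC_iv/D_iv) = (3673.325/50)/(2690/25) = 73.4665/107.6 = 0.6828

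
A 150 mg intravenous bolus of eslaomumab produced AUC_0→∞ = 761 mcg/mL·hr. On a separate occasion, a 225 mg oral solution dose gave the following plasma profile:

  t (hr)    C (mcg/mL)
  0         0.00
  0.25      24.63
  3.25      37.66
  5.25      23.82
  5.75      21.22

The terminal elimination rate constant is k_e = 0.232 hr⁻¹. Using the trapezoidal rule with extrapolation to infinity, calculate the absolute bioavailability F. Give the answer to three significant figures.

Trapezoidal AUC_0→5.75 (oral solution):
  [0→0.25]: (0.00+24.63)/2 × 0.25 = 3.07875
  [0.25→3.25]: (24.63+37.66)/2 × 3 = 93.435
  [3.25→5.25]: (37.66+23.82)/2 × 2 = 61.48
  [5.25→5.75]: (23.82+21.22)/2 × 0.5 = 11.26
  Sum = 169.25375 mcg/mL·hr
Tail: C_last/k_e = 21.22/0.232 = 91.466
AUC_0→∞ (oral solution) = 169.25375 + 91.466 = 260.71975 mcg/mL·hr
F = (AUC_ev/D_ev)/(AUC_iv/D_iv) = (260.71975/225)/(761/150) = 1.15875/5.07333 = 0.2284

F = 0.228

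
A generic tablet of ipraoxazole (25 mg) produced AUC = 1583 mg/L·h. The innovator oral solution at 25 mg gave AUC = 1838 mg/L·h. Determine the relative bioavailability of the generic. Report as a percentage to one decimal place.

F_rel = (AUC_test/D_test) / (AUC_ref/D_ref)
      = (1583/25) / (1838/25)
      = 63.32 / 73.52 = 0.8613 = 86.13%

F_rel = 86.1%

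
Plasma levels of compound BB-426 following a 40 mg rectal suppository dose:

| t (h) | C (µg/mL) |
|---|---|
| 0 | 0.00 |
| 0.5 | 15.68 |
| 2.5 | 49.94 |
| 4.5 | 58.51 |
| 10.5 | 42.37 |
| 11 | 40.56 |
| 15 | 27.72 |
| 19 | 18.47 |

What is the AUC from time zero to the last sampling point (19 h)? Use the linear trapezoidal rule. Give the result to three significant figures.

Trapezoidal AUC_0→19:
  [0→0.5]: (0.00+15.68)/2 × 0.5 = 3.92
  [0.5→2.5]: (15.68+49.94)/2 × 2 = 65.62
  [2.5→4.5]: (49.94+58.51)/2 × 2 = 108.45
  [4.5→10.5]: (58.51+42.37)/2 × 6 = 302.64
  [10.5→11]: (42.37+40.56)/2 × 0.5 = 20.7325
  [11→15]: (40.56+27.72)/2 × 4 = 136.56
  [15→19]: (27.72+18.47)/2 × 4 = 92.38
  Sum = 730.3025 µg/mL·h

AUC = 730 µg/mL·h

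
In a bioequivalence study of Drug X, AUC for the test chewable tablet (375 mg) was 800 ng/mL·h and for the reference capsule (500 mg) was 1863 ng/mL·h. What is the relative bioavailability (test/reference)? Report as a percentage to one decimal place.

F_rel = 57.3%

F_rel = (AUC_test/D_test) / (AUC_ref/D_ref)
      = (800/375) / (1863/500)
      = 2.13333 / 3.726 = 0.5726 = 57.26%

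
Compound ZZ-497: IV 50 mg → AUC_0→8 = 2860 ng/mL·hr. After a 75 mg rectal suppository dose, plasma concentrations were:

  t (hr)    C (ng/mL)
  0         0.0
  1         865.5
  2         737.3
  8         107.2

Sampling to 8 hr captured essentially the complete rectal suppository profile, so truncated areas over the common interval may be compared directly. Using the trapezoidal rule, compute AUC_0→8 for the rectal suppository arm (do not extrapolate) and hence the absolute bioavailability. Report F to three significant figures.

Trapezoidal AUC_0→8 (rectal suppository):
  [0→1]: (0.0+865.5)/2 × 1 = 432.75
  [1→2]: (865.5+737.3)/2 × 1 = 801.4
  [2→8]: (737.3+107.2)/2 × 6 = 2533.5
  Sum = 3767.65 ng/mL·hr
F = (AUC_ev/D_ev)/(AUC_iv/D_iv) = (3767.65/75)/(2860/50) = 50.2353/57.2 = 0.8782

F = 0.878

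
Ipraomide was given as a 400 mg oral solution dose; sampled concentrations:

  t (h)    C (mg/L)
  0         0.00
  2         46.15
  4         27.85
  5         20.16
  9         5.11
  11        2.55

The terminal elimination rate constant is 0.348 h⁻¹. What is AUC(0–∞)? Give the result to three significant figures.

AUC = 210 mg/L·h

Trapezoidal AUC_0→11:
  [0→2]: (0.00+46.15)/2 × 2 = 46.15
  [2→4]: (46.15+27.85)/2 × 2 = 74.0
  [4→5]: (27.85+20.16)/2 × 1 = 24.005
  [5→9]: (20.16+5.11)/2 × 4 = 50.54
  [9→11]: (5.11+2.55)/2 × 2 = 7.66
  Sum = 202.355 mg/L·h
Extrapolated tail: C_last / k_e = 2.55 / 0.348 = 7.328
AUC_0→∞ = 202.355 + 7.328 = 209.683 mg/L·h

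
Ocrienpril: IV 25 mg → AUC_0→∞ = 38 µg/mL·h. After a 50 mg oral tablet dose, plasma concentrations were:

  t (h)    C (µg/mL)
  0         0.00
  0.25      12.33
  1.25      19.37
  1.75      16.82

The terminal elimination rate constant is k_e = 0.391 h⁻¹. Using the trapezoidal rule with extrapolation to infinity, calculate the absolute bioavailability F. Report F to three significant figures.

F = 0.914

Trapezoidal AUC_0→1.75 (oral tablet):
  [0→0.25]: (0.00+12.33)/2 × 0.25 = 1.54125
  [0.25→1.25]: (12.33+19.37)/2 × 1 = 15.85
  [1.25→1.75]: (19.37+16.82)/2 × 0.5 = 9.0475
  Sum = 26.43875 µg/mL·h
Tail: C_last/k_e = 16.82/0.391 = 43.018
AUC_0→∞ (oral tablet) = 26.43875 + 43.018 = 69.45675 µg/mL·h
F = (AUC_ev/D_ev)/(AUC_iv/D_iv) = (69.45675/50)/(38/25) = 1.389135/1.52 = 0.9139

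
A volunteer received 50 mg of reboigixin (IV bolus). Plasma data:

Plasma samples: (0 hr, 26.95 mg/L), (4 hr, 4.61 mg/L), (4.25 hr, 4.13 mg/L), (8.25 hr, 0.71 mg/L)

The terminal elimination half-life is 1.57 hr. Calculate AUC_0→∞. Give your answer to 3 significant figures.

Trapezoidal AUC_0→8.25:
  [0→4]: (26.95+4.61)/2 × 4 = 63.12
  [4→4.25]: (4.61+4.13)/2 × 0.25 = 1.0925
  [4.25→8.25]: (4.13+0.71)/2 × 4 = 9.68
  Sum = 73.8925 mg/L·hr
k_e = ln2 / t½ = 0.693147 / 1.57 = 0.4415 hr^-1
Extrapolated tail: C_last / k_e = 0.71 / 0.4415 = 1.608
AUC_0→∞ = 73.8925 + 1.608 = 75.5005 mg/L·hr

AUC = 75.5 mg/L·hr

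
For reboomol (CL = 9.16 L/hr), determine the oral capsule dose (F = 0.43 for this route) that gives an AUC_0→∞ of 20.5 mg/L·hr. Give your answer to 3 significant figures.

Dose = 437 mg

Dose = CL × AUC_0→∞ / F
     = 9.16 × 20.5 / 0.43 = 436.698 mg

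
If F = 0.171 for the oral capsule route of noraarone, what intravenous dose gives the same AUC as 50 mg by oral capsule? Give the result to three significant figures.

D_iv = 8.55 mg

Systemic exposure from an extravascular dose = F × D_ev, so the equivalent IV dose is F × D_ev.
D_iv = F × D_ev = 0.171 × 50 = 8.55 mg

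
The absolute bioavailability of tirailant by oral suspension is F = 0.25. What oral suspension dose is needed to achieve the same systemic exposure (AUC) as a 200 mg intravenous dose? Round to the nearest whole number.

D_oral = 800 mg

For equal systemic exposure: F × D_ev = D_iv
D_ev = D_iv / F = 200 / 0.25 = 800 mg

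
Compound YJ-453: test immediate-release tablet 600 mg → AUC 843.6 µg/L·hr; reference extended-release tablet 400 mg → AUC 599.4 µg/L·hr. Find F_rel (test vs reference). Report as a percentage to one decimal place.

F_rel = (AUC_test/D_test) / (AUC_ref/D_ref)
      = (843.6/600) / (599.4/400)
      = 1.406 / 1.4985 = 0.9383 = 93.83%

F_rel = 93.8%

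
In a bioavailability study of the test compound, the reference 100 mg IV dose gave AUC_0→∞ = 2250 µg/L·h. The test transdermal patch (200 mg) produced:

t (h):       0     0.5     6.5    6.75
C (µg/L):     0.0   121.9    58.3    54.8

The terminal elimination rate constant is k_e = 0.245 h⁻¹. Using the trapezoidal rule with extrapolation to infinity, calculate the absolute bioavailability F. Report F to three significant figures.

Trapezoidal AUC_0→6.75 (transdermal patch):
  [0→0.5]: (0.0+121.9)/2 × 0.5 = 30.475
  [0.5→6.5]: (121.9+58.3)/2 × 6 = 540.6
  [6.5→6.75]: (58.3+54.8)/2 × 0.25 = 14.1375
  Sum = 585.2125 µg/L·h
Tail: C_last/k_e = 54.8/0.245 = 223.673
AUC_0→∞ (transdermal patch) = 585.2125 + 223.673 = 808.8855 µg/L·h
F = (AUC_ev/D_ev)/(AUC_iv/D_iv) = (808.8855/200)/(2250/100) = 4.0444275/22.5 = 0.1798

F = 0.180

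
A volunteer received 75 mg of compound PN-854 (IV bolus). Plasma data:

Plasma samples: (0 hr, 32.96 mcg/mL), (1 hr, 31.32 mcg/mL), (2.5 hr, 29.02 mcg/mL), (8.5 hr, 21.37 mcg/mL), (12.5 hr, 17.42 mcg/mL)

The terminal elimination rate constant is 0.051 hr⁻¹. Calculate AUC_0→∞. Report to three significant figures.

Trapezoidal AUC_0→12.5:
  [0→1]: (32.96+31.32)/2 × 1 = 32.14
  [1→2.5]: (31.32+29.02)/2 × 1.5 = 45.255
  [2.5→8.5]: (29.02+21.37)/2 × 6 = 151.17
  [8.5→12.5]: (21.37+17.42)/2 × 4 = 77.58
  Sum = 306.145 mcg/mL·hr
Extrapolated tail: C_last / k_e = 17.42 / 0.051 = 341.569
AUC_0→∞ = 306.145 + 341.569 = 647.714 mcg/mL·hr

AUC = 648 mcg/mL·hr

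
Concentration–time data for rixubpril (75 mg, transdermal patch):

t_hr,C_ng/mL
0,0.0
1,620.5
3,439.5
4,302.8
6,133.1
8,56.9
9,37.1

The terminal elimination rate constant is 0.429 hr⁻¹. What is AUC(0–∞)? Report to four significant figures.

Trapezoidal AUC_0→9:
  [0→1]: (0.0+620.5)/2 × 1 = 310.25
  [1→3]: (620.5+439.5)/2 × 2 = 1060.0
  [3→4]: (439.5+302.8)/2 × 1 = 371.15
  [4→6]: (302.8+133.1)/2 × 2 = 435.9
  [6→8]: (133.1+56.9)/2 × 2 = 190.0
  [8→9]: (56.9+37.1)/2 × 1 = 47.0
  Sum = 2414.3 ng/mL·hr
Extrapolated tail: C_last / k_e = 37.1 / 0.429 = 86.480
AUC_0→∞ = 2414.3 + 86.480 = 2500.78 ng/mL·hr

AUC = 2501 ng/mL·hr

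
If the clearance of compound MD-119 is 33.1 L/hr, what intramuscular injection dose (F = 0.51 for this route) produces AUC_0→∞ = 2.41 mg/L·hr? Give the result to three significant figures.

Dose = CL × AUC_0→∞ / F
     = 33.1 × 2.41 / 0.51 = 156.414 mg

Dose = 156 mg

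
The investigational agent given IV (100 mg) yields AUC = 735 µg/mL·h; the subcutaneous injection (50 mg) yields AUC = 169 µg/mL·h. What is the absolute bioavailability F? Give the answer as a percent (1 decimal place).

F = 46.0%

F = (AUC_ev / D_ev) / (AUC_iv / D_iv)
  = (169/50) / (735/100)
  = 3.38 / 7.35 = 0.4599
  = 45.99%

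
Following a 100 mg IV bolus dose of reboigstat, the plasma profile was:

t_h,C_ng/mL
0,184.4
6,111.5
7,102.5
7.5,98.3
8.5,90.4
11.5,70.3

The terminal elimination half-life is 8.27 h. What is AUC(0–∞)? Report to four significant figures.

Trapezoidal AUC_0→11.5:
  [0→6]: (184.4+111.5)/2 × 6 = 887.7
  [6→7]: (111.5+102.5)/2 × 1 = 107.0
  [7→7.5]: (102.5+98.3)/2 × 0.5 = 50.2
  [7.5→8.5]: (98.3+90.4)/2 × 1 = 94.35
  [8.5→11.5]: (90.4+70.3)/2 × 3 = 241.05
  Sum = 1380.3 ng/mL·h
k_e = ln2 / t½ = 0.693147 / 8.27 = 0.0838 h^-1
Extrapolated tail: C_last / k_e = 70.3 / 0.0838 = 838.902
AUC_0→∞ = 1380.3 + 838.902 = 2219.202 ng/mL·h

AUC = 2219 ng/mL·h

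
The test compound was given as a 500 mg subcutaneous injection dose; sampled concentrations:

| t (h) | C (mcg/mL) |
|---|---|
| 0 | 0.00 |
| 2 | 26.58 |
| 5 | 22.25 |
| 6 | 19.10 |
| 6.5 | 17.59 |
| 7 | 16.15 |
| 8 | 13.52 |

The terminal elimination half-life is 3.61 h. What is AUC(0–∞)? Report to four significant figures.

AUC = 223.4 mcg/mL·h

Trapezoidal AUC_0→8:
  [0→2]: (0.00+26.58)/2 × 2 = 26.58
  [2→5]: (26.58+22.25)/2 × 3 = 73.245
  [5→6]: (22.25+19.10)/2 × 1 = 20.675
  [6→6.5]: (19.10+17.59)/2 × 0.5 = 9.1725
  [6.5→7]: (17.59+16.15)/2 × 0.5 = 8.435
  [7→8]: (16.15+13.52)/2 × 1 = 14.835
  Sum = 152.9425 mcg/mL·h
k_e = ln2 / t½ = 0.693147 / 3.61 = 0.1920 h^-1
Extrapolated tail: C_last / k_e = 13.52 / 0.192 = 70.417
AUC_0→∞ = 152.9425 + 70.417 = 223.3595 mcg/mL·h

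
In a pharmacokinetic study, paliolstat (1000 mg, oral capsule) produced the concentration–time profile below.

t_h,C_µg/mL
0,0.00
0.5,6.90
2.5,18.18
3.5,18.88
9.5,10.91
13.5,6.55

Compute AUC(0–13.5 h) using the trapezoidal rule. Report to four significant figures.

Trapezoidal AUC_0→13.5:
  [0→0.5]: (0.00+6.90)/2 × 0.5 = 1.725
  [0.5→2.5]: (6.90+18.18)/2 × 2 = 25.08
  [2.5→3.5]: (18.18+18.88)/2 × 1 = 18.53
  [3.5→9.5]: (18.88+10.91)/2 × 6 = 89.37
  [9.5→13.5]: (10.91+6.55)/2 × 4 = 34.92
  Sum = 169.625 µg/mL·h

AUC = 169.6 µg/mL·h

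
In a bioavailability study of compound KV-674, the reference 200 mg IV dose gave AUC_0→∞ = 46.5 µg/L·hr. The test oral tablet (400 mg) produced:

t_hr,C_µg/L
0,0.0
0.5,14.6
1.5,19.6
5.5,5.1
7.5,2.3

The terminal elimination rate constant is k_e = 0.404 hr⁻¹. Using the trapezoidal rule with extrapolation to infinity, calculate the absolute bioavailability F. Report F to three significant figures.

F = 0.895

Trapezoidal AUC_0→7.5 (oral tablet):
  [0→0.5]: (0.0+14.6)/2 × 0.5 = 3.65
  [0.5→1.5]: (14.6+19.6)/2 × 1 = 17.1
  [1.5→5.5]: (19.6+5.1)/2 × 4 = 49.4
  [5.5→7.5]: (5.1+2.3)/2 × 2 = 7.4
  Sum = 77.55 µg/L·hr
Tail: C_last/k_e = 2.3/0.404 = 5.693
AUC_0→∞ (oral tablet) = 77.55 + 5.693 = 83.243 µg/L·hr
F = (AUC_ev/D_ev)/(AUC_iv/D_iv) = (83.243/400)/(46.5/200) = 0.2081075/0.2325 = 0.8951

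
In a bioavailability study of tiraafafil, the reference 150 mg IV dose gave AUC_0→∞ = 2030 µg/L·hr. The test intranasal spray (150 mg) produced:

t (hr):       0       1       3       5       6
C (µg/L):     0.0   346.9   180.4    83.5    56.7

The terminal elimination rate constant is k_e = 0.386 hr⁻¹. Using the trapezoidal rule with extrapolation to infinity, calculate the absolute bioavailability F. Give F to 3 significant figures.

Trapezoidal AUC_0→6 (intranasal spray):
  [0→1]: (0.0+346.9)/2 × 1 = 173.45
  [1→3]: (346.9+180.4)/2 × 2 = 527.3
  [3→5]: (180.4+83.5)/2 × 2 = 263.9
  [5→6]: (83.5+56.7)/2 × 1 = 70.1
  Sum = 1034.75 µg/L·hr
Tail: C_last/k_e = 56.7/0.386 = 146.891
AUC_0→∞ (intranasal spray) = 1034.75 + 146.891 = 1181.641 µg/L·hr
F = (AUC_ev/D_ev)/(AUC_iv/D_iv) = (1181.641/150)/(2030/150) = 7.87761/13.5333 = 0.5821

F = 0.582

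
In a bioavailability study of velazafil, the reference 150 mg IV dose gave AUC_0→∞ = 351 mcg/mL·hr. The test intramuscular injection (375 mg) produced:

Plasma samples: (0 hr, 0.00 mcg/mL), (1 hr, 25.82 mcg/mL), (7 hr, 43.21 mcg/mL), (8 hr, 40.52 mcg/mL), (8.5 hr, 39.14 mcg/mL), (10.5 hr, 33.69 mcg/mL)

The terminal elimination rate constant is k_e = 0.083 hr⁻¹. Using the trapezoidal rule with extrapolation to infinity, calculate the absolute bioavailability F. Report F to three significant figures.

Trapezoidal AUC_0→10.5 (intramuscular injection):
  [0→1]: (0.00+25.82)/2 × 1 = 12.91
  [1→7]: (25.82+43.21)/2 × 6 = 207.09
  [7→8]: (43.21+40.52)/2 × 1 = 41.865
  [8→8.5]: (40.52+39.14)/2 × 0.5 = 19.915
  [8.5→10.5]: (39.14+33.69)/2 × 2 = 72.83
  Sum = 354.61 mcg/mL·hr
Tail: C_last/k_e = 33.69/0.083 = 405.904
AUC_0→∞ (intramuscular injection) = 354.61 + 405.904 = 760.514 mcg/mL·hr
F = (AUC_ev/D_ev)/(AUC_iv/D_iv) = (760.514/375)/(351/150) = 2.02804/2.34 = 0.8667

F = 0.867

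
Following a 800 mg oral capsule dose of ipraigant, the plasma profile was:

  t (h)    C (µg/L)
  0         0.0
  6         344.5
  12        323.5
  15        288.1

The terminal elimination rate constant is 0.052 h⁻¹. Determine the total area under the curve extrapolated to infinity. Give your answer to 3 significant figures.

AUC = 9500 µg/L·h

Trapezoidal AUC_0→15:
  [0→6]: (0.0+344.5)/2 × 6 = 1033.5
  [6→12]: (344.5+323.5)/2 × 6 = 2004.0
  [12→15]: (323.5+288.1)/2 × 3 = 917.4
  Sum = 3954.9 µg/L·h
Extrapolated tail: C_last / k_e = 288.1 / 0.052 = 5540.385
AUC_0→∞ = 3954.9 + 5540.385 = 9495.285 µg/L·h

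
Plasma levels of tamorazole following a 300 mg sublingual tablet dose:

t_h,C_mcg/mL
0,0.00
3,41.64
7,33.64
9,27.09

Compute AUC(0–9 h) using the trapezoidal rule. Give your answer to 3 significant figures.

Trapezoidal AUC_0→9:
  [0→3]: (0.00+41.64)/2 × 3 = 62.46
  [3→7]: (41.64+33.64)/2 × 4 = 150.56
  [7→9]: (33.64+27.09)/2 × 2 = 60.73
  Sum = 273.75 mcg/mL·h

AUC = 274 mcg/mL·h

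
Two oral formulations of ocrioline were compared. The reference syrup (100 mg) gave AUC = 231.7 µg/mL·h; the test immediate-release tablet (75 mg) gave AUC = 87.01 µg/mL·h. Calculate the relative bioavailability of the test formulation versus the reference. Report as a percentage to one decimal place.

F_rel = 50.1%

F_rel = (AUC_test/D_test) / (AUC_ref/D_ref)
      = (87.01/75) / (231.7/100)
      = 1.16013 / 2.317 = 0.5007 = 50.07%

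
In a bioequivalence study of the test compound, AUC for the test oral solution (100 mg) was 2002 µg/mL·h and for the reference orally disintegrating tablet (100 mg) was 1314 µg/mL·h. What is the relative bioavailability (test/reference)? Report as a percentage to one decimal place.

F_rel = 152.4%

F_rel = (AUC_test/D_test) / (AUC_ref/D_ref)
      = (2002/100) / (1314/100)
      = 20.02 / 13.14 = 1.5236 = 152.36%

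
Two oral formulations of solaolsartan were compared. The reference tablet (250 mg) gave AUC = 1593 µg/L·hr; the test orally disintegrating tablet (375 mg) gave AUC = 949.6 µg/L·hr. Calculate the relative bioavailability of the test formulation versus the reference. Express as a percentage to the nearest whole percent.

F_rel = (AUC_test/D_test) / (AUC_ref/D_ref)
      = (949.6/375) / (1593/250)
      = 2.53227 / 6.372 = 0.3974 = 39.74%

F_rel = 40%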